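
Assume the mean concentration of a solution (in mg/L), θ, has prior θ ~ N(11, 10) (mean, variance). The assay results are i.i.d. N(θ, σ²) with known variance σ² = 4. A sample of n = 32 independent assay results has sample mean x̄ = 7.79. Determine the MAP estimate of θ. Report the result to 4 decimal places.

θ̂_MAP = 7.8296

n = 32, x̄ = 7.79.
For a Normal prior and Normal likelihood with known variance, the posterior is Normal; its mode equals its mean, the precision-weighted average.
Prior precision 1/σ₀² = 1/10 = 0.1; data precision n/σ² = 32/4 = 8.
θ̂ = (0.1·11 + 8·7.79) / (0.1 + 8) = 63.42/8.1 = 1057/135 ≈ 7.8296.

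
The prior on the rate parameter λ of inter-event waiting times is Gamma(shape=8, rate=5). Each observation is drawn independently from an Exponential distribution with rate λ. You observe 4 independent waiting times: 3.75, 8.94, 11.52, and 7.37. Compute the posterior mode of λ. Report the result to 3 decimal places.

λ̂_MAP = 0.301

The Exponential(rate=λ) likelihood is ∝ λ^n e^(−λΣtᵢ). Here n = 4 and Σtᵢ = 3.75 + 8.94 + 11.52 + 7.37 = 31.58.
Posterior ∝ λ^7e^(−5λ) · λ^4e^(−31.58λ) = λ^11e^(−36.58λ), i.e. Gamma(12, 36.58).
Mode = (a−1)/b = 11/36.58 ≈ 0.301.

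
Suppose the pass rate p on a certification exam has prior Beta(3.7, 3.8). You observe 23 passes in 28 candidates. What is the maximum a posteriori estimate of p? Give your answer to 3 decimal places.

Prior: Beta(3.7, 3.8).
Data: 23 successes in 28 trials. The binomial likelihood contributes p^23(1−p)^5, so the posterior is Beta(3.7+23, 3.8+5) = Beta(26.7, 8.8).
For Beta(a, b) with a, b > 1 the mode is (a−1)/(a+b−2) = 25.7/33.5 ≈ 0.767.

p̂_MAP = 0.767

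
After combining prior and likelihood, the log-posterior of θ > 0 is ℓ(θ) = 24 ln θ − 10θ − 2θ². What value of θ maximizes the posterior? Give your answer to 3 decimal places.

ℓ'(θ) = 24/θ − 10 − 4θ. Setting this to zero and multiplying by θ: 4θ² + 10θ − 24 = 0.
θ = (−10 + √(10² + 4·4·24)) / (2·4) = (−10 + √484) / 8 = (−10 + 22)/8 = 3/2.
ℓ''(θ) = −24/θ² − 4 < 0, confirming a maximum.

θ̂_MAP = 1.500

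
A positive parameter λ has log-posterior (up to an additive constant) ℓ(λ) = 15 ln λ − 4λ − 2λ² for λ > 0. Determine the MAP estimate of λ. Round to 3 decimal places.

ℓ'(λ) = 15/λ − 4 − 4λ. Setting this to zero and multiplying by λ: 4λ² + 4λ − 15 = 0.
λ = (−4 + √(4² + 4·4·15)) / (2·4) = (−4 + √256) / 8 = (−4 + 16)/8 = 3/2.
ℓ''(λ) = −15/λ² − 4 < 0, confirming a maximum.

λ̂_MAP = 1.500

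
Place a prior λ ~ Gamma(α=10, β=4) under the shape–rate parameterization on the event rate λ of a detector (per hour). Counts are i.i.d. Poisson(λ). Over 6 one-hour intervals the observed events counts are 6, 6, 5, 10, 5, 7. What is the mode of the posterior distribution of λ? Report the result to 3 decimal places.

λ̂_MAP = 4.800

Σxᵢ = 6+6+5+10+5+7 = 39, with n = 6.
Posterior ∝ λ^9e^(−4λ) · λ^39e^(−6λ) = λ^48e^(−10λ), i.e. Gamma(shape=49, rate=10).
The mode of a Gamma(a, b) with a ≥ 1 (shape–rate) is (a−1)/b = 48/10 ≈ 4.800.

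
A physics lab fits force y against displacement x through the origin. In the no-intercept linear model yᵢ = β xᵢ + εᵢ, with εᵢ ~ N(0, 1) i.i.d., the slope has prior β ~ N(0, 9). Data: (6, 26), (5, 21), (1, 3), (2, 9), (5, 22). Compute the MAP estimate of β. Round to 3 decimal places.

β̂_MAP = 4.302

log p(β | y) = −Σ(yᵢ − βxᵢ)²/(2·1) − β²/(2·9) + const.
Setting the derivative to zero: Σxᵢ(yᵢ − βxᵢ)/1 − β/9 = 0, so β = Σxᵢyᵢ / (Σxᵢ² + σ²/τ²).
Σxᵢyᵢ = 6·26 + 5·21 + 1·3 + 2·9 + 5·22 = 392; Σxᵢ² = 91; σ²/τ² = 1/9.
β̂_MAP = 392 / (91 + 1/9) = 392/(820/9) = 882/205 ≈ 4.302.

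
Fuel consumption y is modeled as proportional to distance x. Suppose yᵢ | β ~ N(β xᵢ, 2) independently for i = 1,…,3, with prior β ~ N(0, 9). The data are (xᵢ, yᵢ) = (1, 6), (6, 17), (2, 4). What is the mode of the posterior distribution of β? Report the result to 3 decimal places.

β̂_MAP = 2.814

log p(β | y) = −Σ(yᵢ − βxᵢ)²/(2·2) − β²/(2·9) + const.
Setting the derivative to zero: Σxᵢ(yᵢ − βxᵢ)/2 − β/9 = 0, so β = Σxᵢyᵢ / (Σxᵢ² + σ²/τ²).
Σxᵢyᵢ = 1·6 + 6·17 + 2·4 = 116; Σxᵢ² = 41; σ²/τ² = 2/9.
β̂_MAP = 116 / (41 + 2/9) = 116/(371/9) = 1044/371 ≈ 2.814.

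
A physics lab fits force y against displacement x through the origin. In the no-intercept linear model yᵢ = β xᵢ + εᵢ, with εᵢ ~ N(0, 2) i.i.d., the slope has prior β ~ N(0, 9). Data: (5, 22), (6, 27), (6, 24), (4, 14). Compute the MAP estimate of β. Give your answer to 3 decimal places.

log p(β | y) = −Σ(yᵢ − βxᵢ)²/(2·2) − β²/(2·9) + const.
Setting the derivative to zero: Σxᵢ(yᵢ − βxᵢ)/2 − β/9 = 0, so β = Σxᵢyᵢ / (Σxᵢ² + σ²/τ²).
Σxᵢyᵢ = 5·22 + 6·27 + 6·24 + 4·14 = 472; Σxᵢ² = 113; σ²/τ² = 2/9.
β̂_MAP = 472 / (113 + 2/9) = 472/(1019/9) = 4248/1019 ≈ 4.169.

β̂_MAP = 4.169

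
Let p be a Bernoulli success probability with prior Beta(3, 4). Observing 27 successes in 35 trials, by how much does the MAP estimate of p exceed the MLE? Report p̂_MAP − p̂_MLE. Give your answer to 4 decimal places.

MAP − MLE = -0.0464

Posterior is Beta(30, 12); MAP = (30−1)/(42−2) = 29/40 ≈ 0.72500.
MLE ignores the prior: p̂_MLE = k/n = 27/35 ≈ 0.77143.
Difference = 29/40 − 27/35 = -13/280 ≈ -0.0464.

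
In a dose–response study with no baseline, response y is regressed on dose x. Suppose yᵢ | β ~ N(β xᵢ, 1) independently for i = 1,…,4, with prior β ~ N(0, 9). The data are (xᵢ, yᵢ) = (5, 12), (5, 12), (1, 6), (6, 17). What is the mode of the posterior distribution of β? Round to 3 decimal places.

log p(β | y) = −Σ(yᵢ − βxᵢ)²/(2·1) − β²/(2·9) + const.
Setting the derivative to zero: Σxᵢ(yᵢ − βxᵢ)/1 − β/9 = 0, so β = Σxᵢyᵢ / (Σxᵢ² + σ²/τ²).
Σxᵢyᵢ = 5·12 + 5·12 + 1·6 + 6·17 = 228; Σxᵢ² = 87; σ²/τ² = 1/9.
β̂_MAP = 228 / (87 + 1/9) = 228/(784/9) = 513/196 ≈ 2.617.

β̂_MAP = 2.617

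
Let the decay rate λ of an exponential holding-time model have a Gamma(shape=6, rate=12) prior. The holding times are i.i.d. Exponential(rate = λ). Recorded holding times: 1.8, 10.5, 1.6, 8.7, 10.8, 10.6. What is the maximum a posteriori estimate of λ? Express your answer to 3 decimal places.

The Exponential(rate=λ) likelihood is ∝ λ^n e^(−λΣtᵢ). Here n = 6 and Σtᵢ = 1.8 + 10.5 + 1.6 + 8.7 + 10.8 + 10.6 = 44.
Posterior ∝ λ^5e^(−12λ) · λ^6e^(−44λ) = λ^11e^(−56λ), i.e. Gamma(12, 56).
Mode = (a−1)/b = 11/56 ≈ 0.196.

λ̂_MAP = 0.196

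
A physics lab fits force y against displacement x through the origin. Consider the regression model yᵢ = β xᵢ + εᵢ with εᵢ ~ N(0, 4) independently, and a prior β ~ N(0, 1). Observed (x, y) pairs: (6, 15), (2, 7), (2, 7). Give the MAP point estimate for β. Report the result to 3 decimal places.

log p(β | y) = −Σ(yᵢ − βxᵢ)²/(2·4) − β²/(2·1) + const.
Setting the derivative to zero: Σxᵢ(yᵢ − βxᵢ)/4 − β/1 = 0, so β = Σxᵢyᵢ / (Σxᵢ² + σ²/τ²).
Σxᵢyᵢ = 6·15 + 2·7 + 2·7 = 118; Σxᵢ² = 44; σ²/τ² = 4.
β̂_MAP = 118 / (44 + 4) = 118/48 ≈ 2.458.

β̂_MAP = 2.458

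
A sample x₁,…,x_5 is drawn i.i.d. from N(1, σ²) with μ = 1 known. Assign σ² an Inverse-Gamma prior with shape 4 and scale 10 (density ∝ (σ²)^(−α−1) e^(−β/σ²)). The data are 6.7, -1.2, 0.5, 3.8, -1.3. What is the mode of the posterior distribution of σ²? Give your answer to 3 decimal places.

σ̂²_MAP = 4.714

Sum of squared deviations about the known mean: SS = (6.7−1)² + (-1.2−1)² + (0.5−1)² + (3.8−1)² + (-1.3−1)² = 50.71.
The Normal likelihood contributes (σ²)^(−n/2) exp(−SS/(2σ²)), so the posterior is Inverse-Gamma(α + n/2, β + SS/2) = Inverse-Gamma(6.5, 35.355).
The mode of Inverse-Gamma(a, b) is b/(a+1) = 35.355/7.5 ≈ 4.714.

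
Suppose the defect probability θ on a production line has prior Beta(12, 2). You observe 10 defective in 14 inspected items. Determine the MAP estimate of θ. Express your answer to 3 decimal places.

Prior: Beta(12, 2).
Data: 10 successes in 14 trials. The binomial likelihood contributes θ^10(1−θ)^4, so the posterior is Beta(12+10, 2+4) = Beta(22, 6).
For Beta(a, b) with a, b > 1 the mode is (a−1)/(a+b−2) = 21/26 ≈ 0.808.

θ̂_MAP = 0.808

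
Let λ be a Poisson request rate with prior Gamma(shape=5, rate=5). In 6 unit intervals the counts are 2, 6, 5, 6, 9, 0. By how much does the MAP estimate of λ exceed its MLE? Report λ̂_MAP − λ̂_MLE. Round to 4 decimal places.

MAP − MLE = -1.7576

Σxᵢ = 28. Posterior is Gamma(33, 11); MAP = (33−1)/11 = 32/11 ≈ 2.90909.
MLE = x̄ = 28/6 ≈ 4.66667.
Difference = 32/11 − 28/6 = -58/33 ≈ -1.7576.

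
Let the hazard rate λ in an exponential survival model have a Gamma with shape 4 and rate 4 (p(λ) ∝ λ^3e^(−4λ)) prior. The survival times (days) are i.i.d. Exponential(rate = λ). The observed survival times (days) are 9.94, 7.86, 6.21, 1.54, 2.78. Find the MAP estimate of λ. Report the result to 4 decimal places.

λ̂_MAP = 0.2474

The Exponential(rate=λ) likelihood is ∝ λ^n e^(−λΣtᵢ). Here n = 5 and Σtᵢ = 9.94 + 7.86 + 6.21 + 1.54 + 2.78 = 28.33.
Posterior ∝ λ^3e^(−4λ) · λ^5e^(−28.33λ) = λ^8e^(−32.33λ), i.e. Gamma(9, 32.33).
Mode = (a−1)/b = 8/32.33 ≈ 0.2474.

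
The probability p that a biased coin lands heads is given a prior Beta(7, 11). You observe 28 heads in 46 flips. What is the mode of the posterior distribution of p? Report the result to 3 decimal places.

Prior: Beta(7, 11).
Data: 28 successes in 46 trials. The binomial likelihood contributes p^28(1−p)^18, so the posterior is Beta(7+28, 11+18) = Beta(35, 29).
For Beta(a, b) with a, b > 1 the mode is (a−1)/(a+b−2) = 34/62 ≈ 0.548.

p̂_MAP = 0.548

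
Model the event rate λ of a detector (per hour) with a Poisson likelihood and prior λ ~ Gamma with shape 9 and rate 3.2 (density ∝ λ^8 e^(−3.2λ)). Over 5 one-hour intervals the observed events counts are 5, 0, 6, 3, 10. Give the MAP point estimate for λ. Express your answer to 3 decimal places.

λ̂_MAP = 3.902

Σxᵢ = 5+0+6+3+10 = 24, with n = 5.
Posterior ∝ λ^8e^(−3.2λ) · λ^24e^(−5λ) = λ^32e^(−8.2λ), i.e. Gamma(shape=33, rate=8.2).
The mode of a Gamma(a, b) with a ≥ 1 (shape–rate) is (a−1)/b = 32/8.2 ≈ 3.902.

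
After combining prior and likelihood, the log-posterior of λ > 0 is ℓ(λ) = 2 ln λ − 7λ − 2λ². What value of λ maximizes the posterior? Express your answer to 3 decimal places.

λ̂_MAP = 0.250

ℓ'(λ) = 2/λ − 7 − 4λ. Setting this to zero and multiplying by λ: 4λ² + 7λ − 2 = 0.
λ = (−7 + √(7² + 4·4·2)) / (2·4) = (−7 + √81) / 8 = (−7 + 9)/8 = 1/4.
ℓ''(λ) = −2/λ² − 4 < 0, confirming a maximum.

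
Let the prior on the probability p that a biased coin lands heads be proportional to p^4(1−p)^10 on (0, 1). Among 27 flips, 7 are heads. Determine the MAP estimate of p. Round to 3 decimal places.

p̂_MAP = 0.268

The prior density ∝ p^4(1−p)^10 is the kernel of Beta(5, 11).
Data: 7 successes in 27 trials. The binomial likelihood contributes p^7(1−p)^20, so the posterior is Beta(5+7, 11+20) = Beta(12, 31).
For Beta(a, b) with a, b > 1 the mode is (a−1)/(a+b−2) = 11/41 ≈ 0.268.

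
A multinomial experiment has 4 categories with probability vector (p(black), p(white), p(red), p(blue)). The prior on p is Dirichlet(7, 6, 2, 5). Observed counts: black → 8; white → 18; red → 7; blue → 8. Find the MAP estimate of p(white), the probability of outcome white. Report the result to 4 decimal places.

MAP estimate of p(white) = 0.4035

The posterior is Dirichlet(αᵢ + nᵢ) = Dirichlet(15, 24, 9, 13).
For a Dirichlet(a₁,…,a_K) with all aᵢ > 1, the mode has j-th component (aⱼ − 1)/(Σaᵢ − K).
Here Σaᵢ = 61 and K = 4, so p(white) = (24 − 1)/(61 − 4) = 23/57 ≈ 0.4035.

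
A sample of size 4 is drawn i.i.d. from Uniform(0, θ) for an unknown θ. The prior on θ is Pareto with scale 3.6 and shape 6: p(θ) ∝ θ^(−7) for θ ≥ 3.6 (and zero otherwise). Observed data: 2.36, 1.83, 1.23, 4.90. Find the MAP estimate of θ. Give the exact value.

θ̂_MAP = 4.90

The Uniform(0, θ) likelihood is θ^(−n) for θ ≥ max(xᵢ), zero otherwise. Here max(xᵢ) = 4.90.
Posterior ∝ θ^(−7) · θ^(−4) = θ^(−11) on θ ≥ max(3.6, 4.90) = 4.90.
This density is strictly decreasing in θ, so the posterior mode lies at the lower boundary of the support.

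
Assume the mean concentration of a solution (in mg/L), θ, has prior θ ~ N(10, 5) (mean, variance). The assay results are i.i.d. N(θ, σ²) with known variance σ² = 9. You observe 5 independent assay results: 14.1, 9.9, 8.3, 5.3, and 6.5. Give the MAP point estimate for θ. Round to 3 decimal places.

θ̂_MAP = 9.132

n = 5; x̄ = (14.1 + 9.9 + 8.3 + 5.3 + 6.5)/5 = 44.1/5 = 8.82.
For a Normal prior and Normal likelihood with known variance, the posterior is Normal; its mode equals its mean, the precision-weighted average.
Prior precision 1/σ₀² = 1/5 = 0.2; data precision n/σ² = 5/9.
θ̂ = (0.2·10 + (5/9)·8.82) / (0.2 + 5/9) = 6.9/(34/45) = 621/68 ≈ 9.132.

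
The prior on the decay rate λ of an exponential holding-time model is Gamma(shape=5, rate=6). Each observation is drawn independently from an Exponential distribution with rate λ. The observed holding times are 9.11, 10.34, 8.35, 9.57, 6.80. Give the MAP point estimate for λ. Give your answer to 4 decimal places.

The Exponential(rate=λ) likelihood is ∝ λ^n e^(−λΣtᵢ). Here n = 5 and Σtᵢ = 9.11 + 10.34 + 8.35 + 9.57 + 6.80 = 44.17.
Posterior ∝ λ^4e^(−6λ) · λ^5e^(−44.17λ) = λ^9e^(−50.17λ), i.e. Gamma(10, 50.17).
Mode = (a−1)/b = 9/50.17 ≈ 0.1794.

λ̂_MAP = 0.1794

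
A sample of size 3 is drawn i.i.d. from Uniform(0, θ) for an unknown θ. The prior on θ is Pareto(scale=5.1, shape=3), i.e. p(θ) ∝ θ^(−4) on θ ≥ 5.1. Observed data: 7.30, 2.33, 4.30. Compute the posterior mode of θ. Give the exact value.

The Uniform(0, θ) likelihood is θ^(−n) for θ ≥ max(xᵢ), zero otherwise. Here max(xᵢ) = 7.30.
Posterior ∝ θ^(−4) · θ^(−3) = θ^(−7) on θ ≥ max(5.1, 7.30) = 7.30.
This density is strictly decreasing in θ, so the posterior mode lies at the lower boundary of the support.

θ̂_MAP = 7.30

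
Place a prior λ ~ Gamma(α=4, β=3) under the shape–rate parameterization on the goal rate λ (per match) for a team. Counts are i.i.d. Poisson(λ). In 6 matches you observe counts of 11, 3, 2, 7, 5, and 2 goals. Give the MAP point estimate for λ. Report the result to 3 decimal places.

λ̂_MAP = 3.667

Σxᵢ = 11+3+2+7+5+2 = 30, with n = 6.
Posterior ∝ λ^3e^(−3λ) · λ^30e^(−6λ) = λ^33e^(−9λ), i.e. Gamma(shape=34, rate=9).
The mode of a Gamma(a, b) with a ≥ 1 (shape–rate) is (a−1)/b = 33/9 ≈ 3.667.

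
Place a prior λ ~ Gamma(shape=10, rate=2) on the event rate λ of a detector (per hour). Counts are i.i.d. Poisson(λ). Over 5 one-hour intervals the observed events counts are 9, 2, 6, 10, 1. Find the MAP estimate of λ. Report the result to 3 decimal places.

λ̂_MAP = 5.286

Σxᵢ = 9+2+6+10+1 = 28, with n = 5.
Posterior ∝ λ^9e^(−2λ) · λ^28e^(−5λ) = λ^37e^(−7λ), i.e. Gamma(shape=38, rate=7).
The mode of a Gamma(a, b) with a ≥ 1 (shape–rate) is (a−1)/b = 37/7 ≈ 5.286.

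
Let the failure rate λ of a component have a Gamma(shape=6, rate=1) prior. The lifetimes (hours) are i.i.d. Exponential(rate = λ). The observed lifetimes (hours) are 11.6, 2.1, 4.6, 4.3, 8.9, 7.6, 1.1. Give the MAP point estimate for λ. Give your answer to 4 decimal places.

λ̂_MAP = 0.2913

The Exponential(rate=λ) likelihood is ∝ λ^n e^(−λΣtᵢ). Here n = 7 and Σtᵢ = 11.6 + 2.1 + 4.6 + 4.3 + 8.9 + 7.6 + 1.1 = 40.2.
Posterior ∝ λ^5e^(−1λ) · λ^7e^(−40.2λ) = λ^12e^(−41.2λ), i.e. Gamma(13, 41.2).
Mode = (a−1)/b = 12/41.2 ≈ 0.2913.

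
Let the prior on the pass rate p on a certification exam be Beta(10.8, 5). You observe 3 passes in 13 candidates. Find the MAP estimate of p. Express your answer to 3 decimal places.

Prior: Beta(10.8, 5).
Data: 3 successes in 13 trials. The binomial likelihood contributes p^3(1−p)^10, so the posterior is Beta(10.8+3, 5+10) = Beta(13.8, 15).
For Beta(a, b) with a, b > 1 the mode is (a−1)/(a+b−2) = 12.8/26.8 ≈ 0.478.

p̂_MAP = 0.478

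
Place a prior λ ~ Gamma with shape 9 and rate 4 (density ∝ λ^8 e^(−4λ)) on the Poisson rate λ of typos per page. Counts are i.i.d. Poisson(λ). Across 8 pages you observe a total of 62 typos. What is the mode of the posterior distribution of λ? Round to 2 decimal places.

Σxᵢ = 62, n = 8.
Posterior ∝ λ^8e^(−4λ) · λ^62e^(−8λ) = λ^70e^(−12λ), i.e. Gamma(shape=71, rate=12).
The mode of a Gamma(a, b) with a ≥ 1 (shape–rate) is (a−1)/b = 70/12 ≈ 5.83.

λ̂_MAP = 5.83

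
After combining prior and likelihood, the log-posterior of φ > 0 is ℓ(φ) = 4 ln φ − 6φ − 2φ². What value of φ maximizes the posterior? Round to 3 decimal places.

φ̂_MAP = 0.500

ℓ'(φ) = 4/φ − 6 − 4φ. Setting this to zero and multiplying by φ: 4φ² + 6φ − 4 = 0.
φ = (−6 + √(6² + 4·4·4)) / (2·4) = (−6 + √100) / 8 = (−6 + 10)/8 = 1/2.
ℓ''(φ) = −4/φ² − 4 < 0, confirming a maximum.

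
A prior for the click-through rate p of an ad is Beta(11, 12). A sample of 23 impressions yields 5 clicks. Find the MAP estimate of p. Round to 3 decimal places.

Prior: Beta(11, 12).
Data: 5 successes in 23 trials. The binomial likelihood contributes p^5(1−p)^18, so the posterior is Beta(11+5, 12+18) = Beta(16, 30).
For Beta(a, b) with a, b > 1 the mode is (a−1)/(a+b−2) = 15/44 ≈ 0.341.

p̂_MAP = 0.341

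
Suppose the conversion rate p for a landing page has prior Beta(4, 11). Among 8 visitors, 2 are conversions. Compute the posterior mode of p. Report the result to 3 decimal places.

p̂_MAP = 0.238

Prior: Beta(4, 11).
Data: 2 successes in 8 trials. The binomial likelihood contributes p^2(1−p)^6, so the posterior is Beta(4+2, 11+6) = Beta(6, 17).
For Beta(a, b) with a, b > 1 the mode is (a−1)/(a+b−2) = 5/21 ≈ 0.238.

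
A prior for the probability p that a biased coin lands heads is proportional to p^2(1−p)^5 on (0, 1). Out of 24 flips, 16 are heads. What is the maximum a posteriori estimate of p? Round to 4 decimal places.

The prior density ∝ p^2(1−p)^5 is the kernel of Beta(3, 6).
Data: 16 successes in 24 trials. The binomial likelihood contributes p^16(1−p)^8, so the posterior is Beta(3+16, 6+8) = Beta(19, 14).
For Beta(a, b) with a, b > 1 the mode is (a−1)/(a+b−2) = 18/31 ≈ 0.5806.

p̂_MAP = 0.5806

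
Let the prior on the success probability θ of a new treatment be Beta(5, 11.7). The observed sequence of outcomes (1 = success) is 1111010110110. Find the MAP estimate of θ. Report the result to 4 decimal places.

Prior: Beta(5, 11.7).
Data: 9 successes in 13 trials (from the sequence). The binomial likelihood contributes θ^9(1−θ)^4, so the posterior is Beta(5+9, 11.7+4) = Beta(14, 15.7).
For Beta(a, b) with a, b > 1 the mode is (a−1)/(a+b−2) = 13/27.7 ≈ 0.4693.

θ̂_MAP = 0.4693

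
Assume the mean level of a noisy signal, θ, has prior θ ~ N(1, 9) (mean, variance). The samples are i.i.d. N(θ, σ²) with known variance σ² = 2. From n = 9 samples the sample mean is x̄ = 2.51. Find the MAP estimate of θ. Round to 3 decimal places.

n = 9, x̄ = 2.51.
For a Normal prior and Normal likelihood with known variance, the posterior is Normal; its mode equals its mean, the precision-weighted average.
Prior precision 1/σ₀² = 1/9; data precision n/σ² = 9/2 = 4.5.
θ̂ = ((1/9)·1 + 4.5·2.51) / (1/9 + 4.5) = (20531/1800)/(83/18) = 20531/8300 ≈ 2.474.

θ̂_MAP = 2.474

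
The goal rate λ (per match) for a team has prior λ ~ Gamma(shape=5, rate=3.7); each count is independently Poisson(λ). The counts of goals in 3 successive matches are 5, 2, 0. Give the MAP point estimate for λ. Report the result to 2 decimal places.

λ̂_MAP = 1.64

Σxᵢ = 5+2+0 = 7, with n = 3.
Posterior ∝ λ^4e^(−3.7λ) · λ^7e^(−3λ) = λ^11e^(−6.7λ), i.e. Gamma(shape=12, rate=6.7).
The mode of a Gamma(a, b) with a ≥ 1 (shape–rate) is (a−1)/b = 11/6.7 ≈ 1.64.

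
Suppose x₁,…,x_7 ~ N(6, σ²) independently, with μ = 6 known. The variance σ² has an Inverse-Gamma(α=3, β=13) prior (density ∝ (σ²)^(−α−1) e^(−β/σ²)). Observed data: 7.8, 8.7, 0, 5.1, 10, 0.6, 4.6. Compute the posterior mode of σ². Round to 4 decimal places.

σ̂²_MAP = 8.0307

Sum of squared deviations about the known mean: SS = (7.8−6)² + (8.7−6)² + (0−6)² + (5.1−6)² + (10−6)² + (0.6−6)² + (4.6−6)² = 94.46.
The Normal likelihood contributes (σ²)^(−n/2) exp(−SS/(2σ²)), so the posterior is Inverse-Gamma(α + n/2, β + SS/2) = Inverse-Gamma(6.5, 60.23).
The mode of Inverse-Gamma(a, b) is b/(a+1) = 60.23/7.5 ≈ 8.0307.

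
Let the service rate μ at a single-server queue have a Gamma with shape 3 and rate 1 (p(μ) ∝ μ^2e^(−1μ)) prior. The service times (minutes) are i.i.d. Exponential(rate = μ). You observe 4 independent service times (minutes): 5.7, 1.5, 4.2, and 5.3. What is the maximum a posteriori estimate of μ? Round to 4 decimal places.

μ̂_MAP = 0.3390

The Exponential(rate=μ) likelihood is ∝ μ^n e^(−μΣtᵢ). Here n = 4 and Σtᵢ = 5.7 + 1.5 + 4.2 + 5.3 = 16.7.
Posterior ∝ μ^2e^(−1μ) · μ^4e^(−16.7μ) = μ^6e^(−17.7μ), i.e. Gamma(7, 17.7).
Mode = (a−1)/b = 6/17.7 ≈ 0.3390.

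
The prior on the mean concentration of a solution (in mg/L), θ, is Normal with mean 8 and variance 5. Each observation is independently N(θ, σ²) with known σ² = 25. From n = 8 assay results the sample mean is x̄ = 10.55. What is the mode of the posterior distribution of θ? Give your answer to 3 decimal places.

θ̂_MAP = 9.569

n = 8, x̄ = 10.55.
For a Normal prior and Normal likelihood with known variance, the posterior is Normal; its mode equals its mean, the precision-weighted average.
Prior precision 1/σ₀² = 1/5 = 0.2; data precision n/σ² = 8/25 = 0.32.
θ̂ = (0.2·8 + 0.32·10.55) / (0.2 + 0.32) = 4.976/0.52 = 622/65 ≈ 9.569.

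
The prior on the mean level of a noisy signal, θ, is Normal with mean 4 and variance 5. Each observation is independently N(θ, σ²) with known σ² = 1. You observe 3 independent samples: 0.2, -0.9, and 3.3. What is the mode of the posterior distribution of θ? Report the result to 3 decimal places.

n = 3; x̄ = (0.2 + (-0.9) + 3.3)/3 = 2.6/3 = 13/15 ≈ 0.8667.
For a Normal prior and Normal likelihood with known variance, the posterior is Normal; its mode equals its mean, the precision-weighted average.
Prior precision 1/σ₀² = 1/5 = 0.2; data precision n/σ² = 3/1 = 3.
θ̂ = (0.2·4 + 3·(13/15)) / (0.2 + 3) = 3.4/3.2 = 1.0625 ≈ 1.063.

θ̂_MAP = 1.063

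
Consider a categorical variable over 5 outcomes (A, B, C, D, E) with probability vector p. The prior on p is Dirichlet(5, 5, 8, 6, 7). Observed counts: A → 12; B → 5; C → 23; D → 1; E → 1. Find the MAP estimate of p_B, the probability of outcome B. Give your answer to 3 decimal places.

The posterior is Dirichlet(αᵢ + nᵢ) = Dirichlet(17, 10, 31, 7, 8).
For a Dirichlet(a₁,…,a_K) with all aᵢ > 1, the mode has j-th component (aⱼ − 1)/(Σaᵢ − K).
Here Σaᵢ = 73 and K = 5, so p_B = (10 − 1)/(73 − 5) = 9/68 ≈ 0.132.

MAP estimate of p_B = 0.132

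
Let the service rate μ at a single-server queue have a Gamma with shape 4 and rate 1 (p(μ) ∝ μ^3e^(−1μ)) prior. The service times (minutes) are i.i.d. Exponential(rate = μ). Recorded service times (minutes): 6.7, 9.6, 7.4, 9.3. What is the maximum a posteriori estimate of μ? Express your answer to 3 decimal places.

The Exponential(rate=μ) likelihood is ∝ μ^n e^(−μΣtᵢ). Here n = 4 and Σtᵢ = 6.7 + 9.6 + 7.4 + 9.3 = 33.
Posterior ∝ μ^3e^(−1μ) · μ^4e^(−33μ) = μ^7e^(−34μ), i.e. Gamma(8, 34).
Mode = (a−1)/b = 7/34 ≈ 0.206.

μ̂_MAP = 0.206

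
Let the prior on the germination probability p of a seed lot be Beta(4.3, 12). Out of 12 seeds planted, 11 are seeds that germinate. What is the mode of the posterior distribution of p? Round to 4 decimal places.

p̂_MAP = 0.5437

Prior: Beta(4.3, 12).
Data: 11 successes in 12 trials. The binomial likelihood contributes p^11(1−p)^1, so the posterior is Beta(4.3+11, 12+1) = Beta(15.3, 13).
For Beta(a, b) with a, b > 1 the mode is (a−1)/(a+b−2) = 14.3/26.3 ≈ 0.5437.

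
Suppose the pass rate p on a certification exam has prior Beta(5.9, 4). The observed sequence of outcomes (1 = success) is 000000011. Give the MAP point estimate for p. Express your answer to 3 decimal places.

Prior: Beta(5.9, 4).
Data: 2 successes in 9 trials (from the sequence). The binomial likelihood contributes p^2(1−p)^7, so the posterior is Beta(5.9+2, 4+7) = Beta(7.9, 11).
For Beta(a, b) with a, b > 1 the mode is (a−1)/(a+b−2) = 6.9/16.9 ≈ 0.408.

p̂_MAP = 0.408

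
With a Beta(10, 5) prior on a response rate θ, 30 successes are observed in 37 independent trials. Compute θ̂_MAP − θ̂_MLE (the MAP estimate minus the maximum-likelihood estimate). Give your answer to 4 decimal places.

MAP − MLE = -0.0308

Posterior is Beta(40, 12); MAP = (40−1)/(52−2) = 39/50 ≈ 0.78000.
MLE ignores the prior: θ̂_MLE = k/n = 30/37 ≈ 0.81081.
Difference = 39/50 − 30/37 = -57/1850 ≈ -0.0308.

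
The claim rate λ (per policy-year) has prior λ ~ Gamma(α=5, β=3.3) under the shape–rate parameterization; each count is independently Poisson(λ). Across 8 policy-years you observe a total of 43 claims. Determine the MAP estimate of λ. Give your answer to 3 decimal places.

Σxᵢ = 43, n = 8.
Posterior ∝ λ^4e^(−3.3λ) · λ^43e^(−8λ) = λ^47e^(−11.3λ), i.e. Gamma(shape=48, rate=11.3).
The mode of a Gamma(a, b) with a ≥ 1 (shape–rate) is (a−1)/b = 47/11.3 ≈ 4.159.

λ̂_MAP = 4.159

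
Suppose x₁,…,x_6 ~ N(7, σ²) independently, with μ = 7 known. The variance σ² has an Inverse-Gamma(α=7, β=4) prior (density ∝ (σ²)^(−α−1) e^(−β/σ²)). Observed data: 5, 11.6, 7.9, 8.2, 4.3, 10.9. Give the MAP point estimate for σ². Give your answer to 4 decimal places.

Sum of squared deviations about the known mean: SS = (5−7)² + (11.6−7)² + (7.9−7)² + (8.2−7)² + (4.3−7)² + (10.9−7)² = 49.91.
The Normal likelihood contributes (σ²)^(−n/2) exp(−SS/(2σ²)), so the posterior is Inverse-Gamma(α + n/2, β + SS/2) = Inverse-Gamma(10, 28.955).
The mode of Inverse-Gamma(a, b) is b/(a+1) = 28.955/11 ≈ 2.6323.

σ̂²_MAP = 2.6323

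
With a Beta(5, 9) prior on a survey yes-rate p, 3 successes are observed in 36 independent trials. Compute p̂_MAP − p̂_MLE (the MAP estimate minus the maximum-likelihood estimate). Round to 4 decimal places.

MAP − MLE = 0.0625

Posterior is Beta(8, 42); MAP = (8−1)/(50−2) = 7/48 ≈ 0.14583.
MLE ignores the prior: p̂_MLE = k/n = 3/36 ≈ 0.08333.
Difference = 7/48 − 3/36 = 1/16 ≈ 0.0625.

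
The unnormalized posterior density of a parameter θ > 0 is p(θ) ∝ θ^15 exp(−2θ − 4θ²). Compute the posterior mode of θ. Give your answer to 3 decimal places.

ℓ'(θ) = 15/θ − 2 − 8θ. Setting this to zero and multiplying by θ: 8θ² + 2θ − 15 = 0.
θ = (−2 + √(2² + 4·8·15)) / (2·8) = (−2 + √484) / 16 = (−2 + 22)/16 = 5/4.
ℓ''(θ) = −15/θ² − 8 < 0, confirming a maximum.

θ̂_MAP = 1.250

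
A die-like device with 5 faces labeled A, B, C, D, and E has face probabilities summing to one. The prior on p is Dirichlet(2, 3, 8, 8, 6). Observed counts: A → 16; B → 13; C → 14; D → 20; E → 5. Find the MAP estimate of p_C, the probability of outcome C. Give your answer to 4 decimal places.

The posterior is Dirichlet(αᵢ + nᵢ) = Dirichlet(18, 16, 22, 28, 11).
For a Dirichlet(a₁,…,a_K) with all aᵢ > 1, the mode has j-th component (aⱼ − 1)/(Σaᵢ − K).
Here Σaᵢ = 95 and K = 5, so p_C = (22 − 1)/(95 − 5) = 21/90 ≈ 0.2333.

MAP estimate of p_C = 0.2333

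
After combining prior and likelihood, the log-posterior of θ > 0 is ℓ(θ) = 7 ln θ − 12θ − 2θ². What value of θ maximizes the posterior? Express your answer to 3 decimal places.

θ̂_MAP = 0.500

ℓ'(θ) = 7/θ − 12 − 4θ. Setting this to zero and multiplying by θ: 4θ² + 12θ − 7 = 0.
θ = (−12 + √(12² + 4·4·7)) / (2·4) = (−12 + √256) / 8 = (−12 + 16)/8 = 1/2.
ℓ''(θ) = −7/θ² − 4 < 0, confirming a maximum.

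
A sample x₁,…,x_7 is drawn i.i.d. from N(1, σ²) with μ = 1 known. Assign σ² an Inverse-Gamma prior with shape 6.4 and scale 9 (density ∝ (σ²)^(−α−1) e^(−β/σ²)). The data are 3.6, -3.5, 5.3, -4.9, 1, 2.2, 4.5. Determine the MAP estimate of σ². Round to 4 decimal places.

Sum of squared deviations about the known mean: SS = (3.6−1)² + (-3.5−1)² + (5.3−1)² + (-4.9−1)² + (1−1)² + (2.2−1)² + (4.5−1)² = 94.
The Normal likelihood contributes (σ²)^(−n/2) exp(−SS/(2σ²)), so the posterior is Inverse-Gamma(α + n/2, β + SS/2) = Inverse-Gamma(9.9, 56).
The mode of Inverse-Gamma(a, b) is b/(a+1) = 56/10.9 ≈ 5.1376.

σ̂²_MAP = 5.1376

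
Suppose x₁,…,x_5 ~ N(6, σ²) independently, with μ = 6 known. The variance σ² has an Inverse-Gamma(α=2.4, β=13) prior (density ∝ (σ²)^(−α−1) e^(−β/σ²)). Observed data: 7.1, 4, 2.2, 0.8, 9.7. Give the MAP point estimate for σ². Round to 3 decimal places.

σ̂²_MAP = 7.320

Sum of squared deviations about the known mean: SS = (7.1−6)² + (4−6)² + (2.2−6)² + (0.8−6)² + (9.7−6)² = 60.38.
The Normal likelihood contributes (σ²)^(−n/2) exp(−SS/(2σ²)), so the posterior is Inverse-Gamma(α + n/2, β + SS/2) = Inverse-Gamma(4.9, 43.19).
The mode of Inverse-Gamma(a, b) is b/(a+1) = 43.19/5.9 ≈ 7.320.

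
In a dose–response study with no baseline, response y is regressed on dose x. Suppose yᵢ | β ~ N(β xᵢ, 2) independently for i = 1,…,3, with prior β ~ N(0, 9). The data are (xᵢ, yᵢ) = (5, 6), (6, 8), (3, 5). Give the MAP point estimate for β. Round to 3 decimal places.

β̂_MAP = 1.324

log p(β | y) = −Σ(yᵢ − βxᵢ)²/(2·2) − β²/(2·9) + const.
Setting the derivative to zero: Σxᵢ(yᵢ − βxᵢ)/2 − β/9 = 0, so β = Σxᵢyᵢ / (Σxᵢ² + σ²/τ²).
Σxᵢyᵢ = 5·6 + 6·8 + 3·5 = 93; Σxᵢ² = 70; σ²/τ² = 2/9.
β̂_MAP = 93 / (70 + 2/9) = 93/(632/9) = 837/632 ≈ 1.324.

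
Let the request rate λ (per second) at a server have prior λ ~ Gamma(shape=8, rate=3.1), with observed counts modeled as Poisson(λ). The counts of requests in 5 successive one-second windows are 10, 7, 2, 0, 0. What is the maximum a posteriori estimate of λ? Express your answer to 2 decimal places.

Σxᵢ = 10+7+2+0+0 = 19, with n = 5.
Posterior ∝ λ^7e^(−3.1λ) · λ^19e^(−5λ) = λ^26e^(−8.1λ), i.e. Gamma(shape=27, rate=8.1).
The mode of a Gamma(a, b) with a ≥ 1 (shape–rate) is (a−1)/b = 26/8.1 ≈ 3.21.

λ̂_MAP = 3.21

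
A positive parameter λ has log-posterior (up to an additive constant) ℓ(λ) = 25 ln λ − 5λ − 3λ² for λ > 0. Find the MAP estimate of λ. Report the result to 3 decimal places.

ℓ'(λ) = 25/λ − 5 − 6λ. Setting this to zero and multiplying by λ: 6λ² + 5λ − 25 = 0.
λ = (−5 + √(5² + 4·6·25)) / (2·6) = (−5 + √625) / 12 = (−5 + 25)/12 = 5/3.
ℓ''(λ) = −25/λ² − 6 < 0, confirming a maximum.

λ̂_MAP = 1.667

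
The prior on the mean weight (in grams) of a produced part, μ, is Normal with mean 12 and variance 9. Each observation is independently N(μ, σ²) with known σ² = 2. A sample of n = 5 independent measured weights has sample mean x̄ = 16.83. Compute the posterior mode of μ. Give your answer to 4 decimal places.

n = 5, x̄ = 16.83.
For a Normal prior and Normal likelihood with known variance, the posterior is Normal; its mode equals its mean, the precision-weighted average.
Prior precision 1/σ₀² = 1/9; data precision n/σ² = 5/2 = 2.5.
μ̂ = ((1/9)·12 + 2.5·16.83) / (1/9 + 2.5) = (5209/120)/(47/18) = 15627/940 ≈ 16.6245.

μ̂_MAP = 16.6245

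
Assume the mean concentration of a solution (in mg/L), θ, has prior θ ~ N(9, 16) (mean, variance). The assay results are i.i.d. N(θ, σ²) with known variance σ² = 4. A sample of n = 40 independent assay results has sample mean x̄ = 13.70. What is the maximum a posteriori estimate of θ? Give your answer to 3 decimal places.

θ̂_MAP = 13.671

n = 40, x̄ = 13.70.
For a Normal prior and Normal likelihood with known variance, the posterior is Normal; its mode equals its mean, the precision-weighted average.
Prior precision 1/σ₀² = 1/16 = 0.0625; data precision n/σ² = 40/4 = 10.
θ̂ = (0.0625·9 + 10·13.7) / (0.0625 + 10) = 137.5625/10.0625 = 2201/161 ≈ 13.671.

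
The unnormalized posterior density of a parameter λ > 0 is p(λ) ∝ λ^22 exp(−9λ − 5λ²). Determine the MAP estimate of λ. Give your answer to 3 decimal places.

ℓ'(λ) = 22/λ − 9 − 10λ. Setting this to zero and multiplying by λ: 10λ² + 9λ − 22 = 0.
λ = (−9 + √(9² + 4·10·22)) / (2·10) = (−9 + √961) / 20 = (−9 + 31)/20 = 11/10.
ℓ''(λ) = −22/λ² − 10 < 0, confirming a maximum.

λ̂_MAP = 1.100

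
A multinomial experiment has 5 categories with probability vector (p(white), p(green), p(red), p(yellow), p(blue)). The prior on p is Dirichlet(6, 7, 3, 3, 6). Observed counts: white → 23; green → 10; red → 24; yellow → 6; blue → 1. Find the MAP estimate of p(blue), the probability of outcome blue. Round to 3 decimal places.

MAP estimate of p(blue) = 0.071

The posterior is Dirichlet(αᵢ + nᵢ) = Dirichlet(29, 17, 27, 9, 7).
For a Dirichlet(a₁,…,a_K) with all aᵢ > 1, the mode has j-th component (aⱼ − 1)/(Σaᵢ − K).
Here Σaᵢ = 89 and K = 5, so p(blue) = (7 − 1)/(89 − 5) = 6/84 ≈ 0.071.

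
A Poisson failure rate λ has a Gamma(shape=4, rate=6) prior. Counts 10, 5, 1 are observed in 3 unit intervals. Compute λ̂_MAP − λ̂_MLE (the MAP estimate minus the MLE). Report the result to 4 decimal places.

Σxᵢ = 16. Posterior is Gamma(20, 9); MAP = (20−1)/9 = 19/9 ≈ 2.11111.
MLE = x̄ = 16/3 ≈ 5.33333.
Difference = 19/9 − 16/3 = -29/9 ≈ -3.2222.

MAP − MLE = -3.2222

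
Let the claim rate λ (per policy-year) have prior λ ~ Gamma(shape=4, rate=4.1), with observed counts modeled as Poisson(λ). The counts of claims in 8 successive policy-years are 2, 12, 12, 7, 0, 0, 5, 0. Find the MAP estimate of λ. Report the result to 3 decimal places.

λ̂_MAP = 3.388

Σxᵢ = 2+12+12+7+0+0+5+0 = 38, with n = 8.
Posterior ∝ λ^3e^(−4.1λ) · λ^38e^(−8λ) = λ^41e^(−12.1λ), i.e. Gamma(shape=42, rate=12.1).
The mode of a Gamma(a, b) with a ≥ 1 (shape–rate) is (a−1)/b = 41/12.1 ≈ 3.388.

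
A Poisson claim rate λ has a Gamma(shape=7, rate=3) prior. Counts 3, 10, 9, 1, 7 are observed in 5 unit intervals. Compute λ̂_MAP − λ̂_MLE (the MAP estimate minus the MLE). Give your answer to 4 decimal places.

MAP − MLE = -1.5000

Σxᵢ = 30. Posterior is Gamma(37, 8); MAP = (37−1)/8 = 36/8 ≈ 4.50000.
MLE = x̄ = 30/5 ≈ 6.00000.
Difference = 36/8 − 30/5 = -3/2 ≈ -1.5000.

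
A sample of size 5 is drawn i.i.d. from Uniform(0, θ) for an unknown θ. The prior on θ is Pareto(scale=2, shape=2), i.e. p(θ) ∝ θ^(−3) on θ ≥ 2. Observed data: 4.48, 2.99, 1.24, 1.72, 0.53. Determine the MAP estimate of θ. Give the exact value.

The Uniform(0, θ) likelihood is θ^(−n) for θ ≥ max(xᵢ), zero otherwise. Here max(xᵢ) = 4.48.
Posterior ∝ θ^(−3) · θ^(−5) = θ^(−8) on θ ≥ max(2, 4.48) = 4.48.
This density is strictly decreasing in θ, so the posterior mode lies at the lower boundary of the support.

θ̂_MAP = 4.48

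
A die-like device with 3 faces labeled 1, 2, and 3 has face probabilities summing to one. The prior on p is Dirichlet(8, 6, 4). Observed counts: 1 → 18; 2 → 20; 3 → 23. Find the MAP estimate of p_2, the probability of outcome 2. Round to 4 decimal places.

The posterior is Dirichlet(αᵢ + nᵢ) = Dirichlet(26, 26, 27).
For a Dirichlet(a₁,…,a_K) with all aᵢ > 1, the mode has j-th component (aⱼ − 1)/(Σaᵢ − K).
Here Σaᵢ = 79 and K = 3, so p_2 = (26 − 1)/(79 − 3) = 25/76 ≈ 0.3289.

MAP estimate: 0.3289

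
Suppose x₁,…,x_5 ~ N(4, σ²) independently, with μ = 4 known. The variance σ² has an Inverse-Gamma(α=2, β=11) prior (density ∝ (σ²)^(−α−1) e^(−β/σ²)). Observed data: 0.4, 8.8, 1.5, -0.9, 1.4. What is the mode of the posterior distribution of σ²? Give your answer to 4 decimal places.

Sum of squared deviations about the known mean: SS = (0.4−4)² + (8.8−4)² + (1.5−4)² + (-0.9−4)² + (1.4−4)² = 73.02.
The Normal likelihood contributes (σ²)^(−n/2) exp(−SS/(2σ²)), so the posterior is Inverse-Gamma(α + n/2, β + SS/2) = Inverse-Gamma(4.5, 47.51).
The mode of Inverse-Gamma(a, b) is b/(a+1) = 47.51/5.5 ≈ 8.6382.

σ̂²_MAP = 8.6382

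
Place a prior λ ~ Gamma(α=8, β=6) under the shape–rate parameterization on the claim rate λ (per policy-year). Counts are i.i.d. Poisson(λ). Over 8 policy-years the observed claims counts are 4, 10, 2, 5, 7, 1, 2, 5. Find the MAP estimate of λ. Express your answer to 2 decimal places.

Σxᵢ = 4+10+2+5+7+1+2+5 = 36, with n = 8.
Posterior ∝ λ^7e^(−6λ) · λ^36e^(−8λ) = λ^43e^(−14λ), i.e. Gamma(shape=44, rate=14).
The mode of a Gamma(a, b) with a ≥ 1 (shape–rate) is (a−1)/b = 43/14 ≈ 3.07.

λ̂_MAP = 3.07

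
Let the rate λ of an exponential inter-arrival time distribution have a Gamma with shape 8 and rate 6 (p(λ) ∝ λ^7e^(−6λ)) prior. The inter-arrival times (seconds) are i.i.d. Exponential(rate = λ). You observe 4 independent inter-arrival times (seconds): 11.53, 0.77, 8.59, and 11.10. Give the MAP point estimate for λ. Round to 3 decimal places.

The Exponential(rate=λ) likelihood is ∝ λ^n e^(−λΣtᵢ). Here n = 4 and Σtᵢ = 11.53 + 0.77 + 8.59 + 11.10 = 31.99.
Posterior ∝ λ^7e^(−6λ) · λ^4e^(−31.99λ) = λ^11e^(−37.99λ), i.e. Gamma(12, 37.99).
Mode = (a−1)/b = 11/37.99 ≈ 0.290.

λ̂_MAP = 0.290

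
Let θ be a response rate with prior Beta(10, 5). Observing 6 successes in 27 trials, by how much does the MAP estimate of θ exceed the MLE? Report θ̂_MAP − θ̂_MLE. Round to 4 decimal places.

Posterior is Beta(16, 26); MAP = (16−1)/(42−2) = 15/40 ≈ 0.37500.
MLE ignores the prior: θ̂_MLE = k/n = 6/27 ≈ 0.22222.
Difference = 15/40 − 6/27 = 11/72 ≈ 0.1528.

MAP − MLE = 0.1528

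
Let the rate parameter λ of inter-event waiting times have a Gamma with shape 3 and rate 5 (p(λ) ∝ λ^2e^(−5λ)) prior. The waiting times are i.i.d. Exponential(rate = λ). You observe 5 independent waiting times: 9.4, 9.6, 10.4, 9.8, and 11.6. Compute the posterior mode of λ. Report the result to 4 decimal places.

The Exponential(rate=λ) likelihood is ∝ λ^n e^(−λΣtᵢ). Here n = 5 and Σtᵢ = 9.4 + 9.6 + 10.4 + 9.8 + 11.6 = 50.8.
Posterior ∝ λ^2e^(−5λ) · λ^5e^(−50.8λ) = λ^7e^(−55.8λ), i.e. Gamma(8, 55.8).
Mode = (a−1)/b = 7/55.8 ≈ 0.1254.

λ̂_MAP = 0.1254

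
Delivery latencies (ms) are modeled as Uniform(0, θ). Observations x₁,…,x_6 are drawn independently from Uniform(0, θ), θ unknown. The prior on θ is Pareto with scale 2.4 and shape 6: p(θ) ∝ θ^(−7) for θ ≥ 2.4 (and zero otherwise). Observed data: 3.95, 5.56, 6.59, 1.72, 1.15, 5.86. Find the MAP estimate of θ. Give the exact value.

θ̂_MAP = 6.59

The Uniform(0, θ) likelihood is θ^(−n) for θ ≥ max(xᵢ), zero otherwise. Here max(xᵢ) = 6.59.
Posterior ∝ θ^(−7) · θ^(−6) = θ^(−13) on θ ≥ max(2.4, 6.59) = 6.59.
This density is strictly decreasing in θ, so the posterior mode lies at the lower boundary of the support.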